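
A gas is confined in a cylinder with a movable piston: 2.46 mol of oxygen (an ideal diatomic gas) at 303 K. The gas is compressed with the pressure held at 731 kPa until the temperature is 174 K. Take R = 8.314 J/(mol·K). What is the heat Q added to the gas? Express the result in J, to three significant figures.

Q ≈ -9230 J

Isobaric: W = nRΔT = (2.46)(8.314)(-129) = -2638 J.
ΔU = nCᵥΔT with Cᵥ = 5R/2: ΔU = (2.46)(20.79)(-129) = -6596 J.
Q = ΔU + W = -6596 − 2638 = -9234 J.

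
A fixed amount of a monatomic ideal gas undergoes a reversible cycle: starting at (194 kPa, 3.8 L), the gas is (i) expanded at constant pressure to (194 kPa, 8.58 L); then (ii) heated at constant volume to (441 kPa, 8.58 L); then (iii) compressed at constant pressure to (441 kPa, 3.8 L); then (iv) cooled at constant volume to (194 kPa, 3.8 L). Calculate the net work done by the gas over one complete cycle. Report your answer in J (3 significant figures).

Constant-volume legs do no work.
W(i) = (194)(8.58 − 3.8) = 927.3 J; W(iii) = (441)(3.8 − 8.58) = -2108 J.
W_net = 927.3 − 2108 = -1181 J (the counter-clockwise enclosed area).

W_net ≈ -1180 J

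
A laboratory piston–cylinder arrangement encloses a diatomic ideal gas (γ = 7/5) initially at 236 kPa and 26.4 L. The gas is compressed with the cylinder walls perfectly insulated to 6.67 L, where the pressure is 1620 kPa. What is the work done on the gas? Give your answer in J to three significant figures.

W ≈ 11400 J

Adiabatic: W = (P₁V₁ − P₂V₂)/(γ − 1) with γ = 7/5.
P₁V₁ = 6230 J, P₂V₂ = 10805 J.
W = (6230 − 10805) / 0.4 = -11438 J.
Work on gas = −W_by = 11438 J.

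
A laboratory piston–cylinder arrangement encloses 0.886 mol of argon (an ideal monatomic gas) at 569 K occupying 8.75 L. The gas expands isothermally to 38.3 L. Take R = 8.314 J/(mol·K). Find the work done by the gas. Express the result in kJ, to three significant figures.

Isothermal: W = nRT ln(V₂/V₁).
W = (0.886)(8.314)(569) × ln(38.3/8.75)
  = 4191 × 1.476
W_by_gas = 6188 J.

W ≈ 6.19 kJ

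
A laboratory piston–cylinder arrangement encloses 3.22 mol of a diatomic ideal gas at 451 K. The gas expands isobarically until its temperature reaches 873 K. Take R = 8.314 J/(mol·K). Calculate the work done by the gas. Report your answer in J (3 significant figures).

Isobaric: W = P ΔV = nR ΔT.
W = (3.22)(8.314)(873 − 451) = 11297 J.

W ≈ 11300 J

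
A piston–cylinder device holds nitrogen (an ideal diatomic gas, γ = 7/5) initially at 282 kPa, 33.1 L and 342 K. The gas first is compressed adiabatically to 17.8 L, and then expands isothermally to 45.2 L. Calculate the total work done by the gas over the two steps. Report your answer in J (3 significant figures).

W_total ≈ 4580 J

Step 1 (adiabatic): W = (P₁V₁ − P₂V₂)/(γ−1) = (9334 − 11963)/0.4 = -6572 J.
After step 1: P = 672.1 kPa, V = 17.8 L, T = 438.3 K.
Step 2 (isothermal): W = P₁V₁ ln(V₂/V₁) = (11963) ln(45.2/17.8) = 11148 J.
W_total = -6572 + 11148 = 4576 J.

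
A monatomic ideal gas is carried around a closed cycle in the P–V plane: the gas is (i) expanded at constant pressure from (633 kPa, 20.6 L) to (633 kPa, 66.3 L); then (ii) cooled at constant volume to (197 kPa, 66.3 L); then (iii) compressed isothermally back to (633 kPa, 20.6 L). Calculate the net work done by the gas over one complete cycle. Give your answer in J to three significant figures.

Leg (i): W = PΔV = (633)(66.3 − 20.6) = 28928 J.
Leg (ii): W = 0.
Leg (iii): W = PᵢVᵢ ln(V_f/Vᵢ) = (13061) ln(20.6/66.3) = -15267 J.
W_net = 28928 − 15267 = 13661 J.

W_net ≈ 13700 J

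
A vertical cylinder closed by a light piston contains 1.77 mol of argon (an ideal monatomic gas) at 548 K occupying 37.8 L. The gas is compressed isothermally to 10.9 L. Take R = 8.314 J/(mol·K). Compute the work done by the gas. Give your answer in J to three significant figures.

W ≈ -10000 J

Isothermal: W = nRT ln(V₂/V₁).
W = (1.77)(8.314)(548) × ln(10.9/37.8)
  = 8064 × -1.244
W_by_gas = -10028 J.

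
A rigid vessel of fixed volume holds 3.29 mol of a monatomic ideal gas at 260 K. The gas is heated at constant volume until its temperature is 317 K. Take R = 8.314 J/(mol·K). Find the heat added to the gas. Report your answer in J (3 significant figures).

Q ≈ 2340 J

Constant volume ⇒ W = 0, so Q = ΔU = nCᵥΔT with Cᵥ = 3R/2 = 12.47 J/(mol·K).
ΔU = (3.29)(12.47)(317 − 260) = 2339 J.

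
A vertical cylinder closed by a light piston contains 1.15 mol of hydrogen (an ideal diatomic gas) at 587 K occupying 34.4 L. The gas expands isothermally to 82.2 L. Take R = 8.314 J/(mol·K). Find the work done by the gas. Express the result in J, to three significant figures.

W ≈ 4890 J

Isothermal: W = nRT ln(V₂/V₁).
W = (1.15)(8.314)(587) × ln(82.2/34.4)
  = 5612 × 0.8711
W_by_gas = 4889 J.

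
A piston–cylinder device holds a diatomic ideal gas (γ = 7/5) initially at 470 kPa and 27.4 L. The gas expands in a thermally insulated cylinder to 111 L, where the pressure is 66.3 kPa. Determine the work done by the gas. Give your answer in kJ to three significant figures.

W ≈ 13.8 kJ

Adiabatic: W = (P₁V₁ − P₂V₂)/(γ − 1) with γ = 7/5.
P₁V₁ = 12878 J, P₂V₂ = 7359 J.
W = (12878 − 7359) / 0.4 = 13797 J.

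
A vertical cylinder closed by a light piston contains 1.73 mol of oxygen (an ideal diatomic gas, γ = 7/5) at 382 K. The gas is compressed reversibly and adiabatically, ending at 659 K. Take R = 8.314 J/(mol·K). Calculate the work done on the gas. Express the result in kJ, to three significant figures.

W ≈ 9.96 kJ

Adiabatic ⇒ Q = 0, so W_by = −ΔU = nCᵥ(T₁ − T₂).
Cᵥ = 5R/2 = 20.79 J/(mol·K).
W = (1.73)(20.79)(382 − 659) = -9960 J.
Work on gas = −W_by = 9960 J.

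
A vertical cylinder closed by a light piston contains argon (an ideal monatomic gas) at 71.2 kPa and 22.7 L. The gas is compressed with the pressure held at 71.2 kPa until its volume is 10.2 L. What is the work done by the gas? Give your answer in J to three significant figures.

Isobaric: W = P ΔV.
W = (71.2 kPa)(10.2 − 22.7 L) = (71.2)(-12.5) = -890 J.

W ≈ -890 J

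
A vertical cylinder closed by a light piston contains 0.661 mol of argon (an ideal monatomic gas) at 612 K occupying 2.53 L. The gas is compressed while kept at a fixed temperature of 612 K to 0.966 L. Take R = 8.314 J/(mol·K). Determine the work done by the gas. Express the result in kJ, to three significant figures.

Isothermal: W = nRT ln(V₂/V₁).
W = (0.661)(8.314)(612) × ln(0.966/2.53)
  = 3363 × -0.9628
W_by_gas = -3238 J.

W ≈ -3.24 kJ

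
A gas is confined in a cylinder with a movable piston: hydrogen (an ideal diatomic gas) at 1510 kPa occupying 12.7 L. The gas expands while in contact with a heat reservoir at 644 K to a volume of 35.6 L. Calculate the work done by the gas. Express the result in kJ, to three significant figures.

Isothermal: W = nRT ln(V₂/V₁) = P₁V₁ ln(V₂/V₁).
P₁V₁ = (1510 kPa)(12.7 L) = 19177 J.
W = 19177 × ln(35.6/12.7) = 19177 × 1.031
W_by_gas = 19767 J.

W ≈ 19.8 kJ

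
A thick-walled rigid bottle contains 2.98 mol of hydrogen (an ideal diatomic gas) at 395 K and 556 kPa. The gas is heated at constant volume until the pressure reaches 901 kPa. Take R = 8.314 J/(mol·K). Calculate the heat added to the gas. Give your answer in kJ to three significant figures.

Q ≈ 15.2 kJ

Constant volume ⇒ W = 0, so Q = ΔU = nCᵥΔT with Cᵥ = 5R/2 = 20.79 J/(mol·K).
At constant V, T₂/T₁ = P₂/P₁ ⇒ ΔT = T₁(P₂/P₁ − 1) = 395·(901/556 − 1) = 245.1 K.
ΔU = (2.98)(20.79)(245.1) = 15181 J.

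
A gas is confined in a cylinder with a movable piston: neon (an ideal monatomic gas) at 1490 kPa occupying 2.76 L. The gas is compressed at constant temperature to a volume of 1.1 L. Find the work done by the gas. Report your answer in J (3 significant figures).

W ≈ -3780 J

Isothermal: W = nRT ln(V₂/V₁) = P₁V₁ ln(V₂/V₁).
P₁V₁ = (1490 kPa)(2.76 L) = 4112 J.
W = 4112 × ln(1.1/2.76) = 4112 × -0.9199
W_by_gas = -3783 J.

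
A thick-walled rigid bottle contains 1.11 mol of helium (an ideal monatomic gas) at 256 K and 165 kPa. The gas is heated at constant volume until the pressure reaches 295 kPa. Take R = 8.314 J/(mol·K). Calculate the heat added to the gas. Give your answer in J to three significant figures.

Q ≈ 2790 J

Constant volume ⇒ W = 0, so Q = ΔU = nCᵥΔT with Cᵥ = 3R/2 = 12.47 J/(mol·K).
At constant V, T₂/T₁ = P₂/P₁ ⇒ ΔT = T₁(P₂/P₁ − 1) = 256·(295/165 − 1) = 201.7 K.
ΔU = (1.11)(12.47)(201.7) = 2792 J.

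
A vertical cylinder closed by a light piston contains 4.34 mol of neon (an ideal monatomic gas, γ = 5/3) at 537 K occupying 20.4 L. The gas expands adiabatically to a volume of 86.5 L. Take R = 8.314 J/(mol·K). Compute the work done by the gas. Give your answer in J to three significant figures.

W ≈ 18000 J

Adiabatic: TV^(γ−1) = const with γ = 5/3.
T₂ = T₁ (V₁/V₂)^(γ−1) = 537 × (20.4/86.5)^0.667 = 537 × 0.3817 = 205 K.
W_by = nCᵥ(T₁ − T₂) = (4.34)(12.47)(537 − 205) = 17970 J.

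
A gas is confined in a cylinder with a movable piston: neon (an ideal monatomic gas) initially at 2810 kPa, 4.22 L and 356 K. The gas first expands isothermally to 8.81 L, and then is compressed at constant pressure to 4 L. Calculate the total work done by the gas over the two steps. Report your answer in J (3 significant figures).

W_total ≈ 2250 J

Step 1 (isothermal): W = P₁V₁ ln(V₂/V₁) = (11858) ln(8.81/4.22) = 8728 J.
After step 1: P = 1346 kPa, V = 8.81 L, T = 356 K.
Step 2 (isobaric): W = PΔV = (1346 kPa)(4 − 8.81 L) = -6474 J.
W_total = 8728 − 6474 = 2254 J.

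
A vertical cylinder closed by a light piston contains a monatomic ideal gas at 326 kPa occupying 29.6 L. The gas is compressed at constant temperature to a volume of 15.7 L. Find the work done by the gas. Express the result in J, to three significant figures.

W ≈ -6120 J

Isothermal: W = nRT ln(V₂/V₁) = P₁V₁ ln(V₂/V₁).
P₁V₁ = (326 kPa)(29.6 L) = 9650 J.
W = 9650 × ln(15.7/29.6) = 9650 × -0.6341
W_by_gas = -6119 J.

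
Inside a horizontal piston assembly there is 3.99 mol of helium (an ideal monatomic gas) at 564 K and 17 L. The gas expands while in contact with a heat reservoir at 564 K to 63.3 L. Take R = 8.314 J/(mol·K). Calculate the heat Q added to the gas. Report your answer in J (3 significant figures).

Isothermal ⇒ ΔU = 0, so Q = W = nRT ln(V₂/V₁).
Q = (3.99)(8.314)(564) ln(63.3/17) = 18709 × 1.315 = 24597 J.

Q ≈ 24600 J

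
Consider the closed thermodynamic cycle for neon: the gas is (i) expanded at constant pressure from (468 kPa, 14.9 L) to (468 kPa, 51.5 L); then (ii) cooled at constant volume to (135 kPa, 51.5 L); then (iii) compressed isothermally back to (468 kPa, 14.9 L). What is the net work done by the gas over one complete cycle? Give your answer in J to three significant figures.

W_net ≈ 8510 J

Leg (i): W = PΔV = (468)(51.5 − 14.9) = 17129 J.
Leg (ii): W = 0.
Leg (iii): W = PᵢVᵢ ln(V_f/Vᵢ) = (6952) ln(14.9/51.5) = -8623 J.
W_net = 17129 − 8623 = 8506 J.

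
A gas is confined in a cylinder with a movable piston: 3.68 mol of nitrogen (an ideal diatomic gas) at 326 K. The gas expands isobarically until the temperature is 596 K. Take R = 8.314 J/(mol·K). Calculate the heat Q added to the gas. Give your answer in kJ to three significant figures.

Isobaric: W = nRΔT = (3.68)(8.314)(270) = 8261 J.
ΔU = nCᵥΔT with Cᵥ = 5R/2: ΔU = (3.68)(20.79)(270) = 20652 J.
Q = ΔU + W = 20652 + 8261 = 28913 J.

Q ≈ 28.9 kJ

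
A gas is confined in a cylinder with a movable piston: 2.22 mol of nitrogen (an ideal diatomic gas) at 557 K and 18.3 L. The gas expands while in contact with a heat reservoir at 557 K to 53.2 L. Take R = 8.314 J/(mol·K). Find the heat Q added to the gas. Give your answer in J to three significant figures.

Isothermal ⇒ ΔU = 0, so Q = W = nRT ln(V₂/V₁).
Q = (2.22)(8.314)(557) ln(53.2/18.3) = 10281 × 1.067 = 10971 J.

Q ≈ 11000 J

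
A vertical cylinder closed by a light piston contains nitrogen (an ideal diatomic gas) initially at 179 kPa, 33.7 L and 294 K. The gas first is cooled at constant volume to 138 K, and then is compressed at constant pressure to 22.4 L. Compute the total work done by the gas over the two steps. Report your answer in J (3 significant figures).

W_total ≈ -949 J

Step 1 (isochoric): W = 0 (constant volume).
After step 1: P = 84.02 kPa (V unchanged).
Step 2 (isobaric): W = PΔV = (84.02 kPa)(22.4 − 33.7 L) = -949.4 J.
W_total = 0 − 949.4 = -949.4 J.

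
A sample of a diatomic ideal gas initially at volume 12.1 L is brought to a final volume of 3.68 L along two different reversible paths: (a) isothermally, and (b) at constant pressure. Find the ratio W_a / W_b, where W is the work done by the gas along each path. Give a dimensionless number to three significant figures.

Path (a) isothermal: W = P₁V₁ ln(V₂/V₁) → W_a/(P₁V₁) = -1.19.
Path (b) isobaric: W = P₁(V₂ − V₁) → W_b/(P₁V₁) = -0.6959.
W_a / W_b = -1.19 / -0.6959 = 1.711.

W_a / W_b ≈ 1.71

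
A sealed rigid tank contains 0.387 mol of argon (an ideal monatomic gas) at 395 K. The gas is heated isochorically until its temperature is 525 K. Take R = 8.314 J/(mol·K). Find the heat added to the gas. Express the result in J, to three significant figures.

Q ≈ 627 J

Constant volume ⇒ W = 0, so Q = ΔU = nCᵥΔT with Cᵥ = 3R/2 = 12.47 J/(mol·K).
ΔU = (0.387)(12.47)(525 − 395) = 627.4 J.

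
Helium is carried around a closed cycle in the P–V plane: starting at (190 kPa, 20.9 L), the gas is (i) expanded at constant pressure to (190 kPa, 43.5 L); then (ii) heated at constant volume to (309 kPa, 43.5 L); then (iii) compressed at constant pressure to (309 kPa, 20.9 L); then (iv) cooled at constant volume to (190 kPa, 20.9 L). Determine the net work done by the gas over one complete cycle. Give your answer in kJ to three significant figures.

W_net ≈ -2.69 kJ

Constant-volume legs do no work.
W(i) = (190)(43.5 − 20.9) = 4294 J; W(iii) = (309)(20.9 − 43.5) = -6983 J.
W_net = 4294 − 6983 = -2689 J (the counter-clockwise enclosed area).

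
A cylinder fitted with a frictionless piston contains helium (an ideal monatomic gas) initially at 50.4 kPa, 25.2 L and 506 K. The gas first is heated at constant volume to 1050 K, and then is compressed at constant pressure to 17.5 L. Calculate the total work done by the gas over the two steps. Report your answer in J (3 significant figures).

Step 1 (isochoric): W = 0 (constant volume).
After step 1: P = 104.6 kPa (V unchanged).
Step 2 (isobaric): W = PΔV = (104.6 kPa)(17.5 − 25.2 L) = -805.3 J.
W_total = 0 − 805.3 = -805.3 J.

W_total ≈ -805 J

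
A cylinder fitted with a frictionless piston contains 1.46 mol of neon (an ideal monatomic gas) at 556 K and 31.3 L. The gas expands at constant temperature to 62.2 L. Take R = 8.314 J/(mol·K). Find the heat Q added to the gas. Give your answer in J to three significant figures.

Q ≈ 4630 J

Isothermal ⇒ ΔU = 0, so Q = W = nRT ln(V₂/V₁).
Q = (1.46)(8.314)(556) ln(62.2/31.3) = 6749 × 0.6867 = 4635 J.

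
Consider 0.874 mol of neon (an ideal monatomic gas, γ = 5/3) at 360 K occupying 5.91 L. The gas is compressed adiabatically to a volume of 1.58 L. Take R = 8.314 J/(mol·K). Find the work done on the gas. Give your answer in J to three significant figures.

W ≈ 5530 J

Adiabatic: TV^(γ−1) = const with γ = 5/3.
T₂ = T₁ (V₁/V₂)^(γ−1) = 360 × (5.91/1.58)^0.667 = 360 × 2.41 = 867.5 K.
W_by = nCᵥ(T₁ − T₂) = (0.874)(12.47)(360 − 867.5) = -5531 J.
Work on gas = −W_by = 5531 J.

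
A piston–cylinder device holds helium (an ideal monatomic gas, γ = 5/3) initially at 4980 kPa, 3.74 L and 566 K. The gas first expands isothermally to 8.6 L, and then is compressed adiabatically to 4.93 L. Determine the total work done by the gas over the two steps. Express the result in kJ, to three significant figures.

W_total ≈ 2.96 kJ

Step 1 (isothermal): W = P₁V₁ ln(V₂/V₁) = (18625) ln(8.6/3.74) = 15509 J.
After step 1: P = 2166 kPa, V = 8.6 L, T = 566 K.
Step 2 (adiabatic): W = (P₁V₁ − P₂V₂)/(γ−1) = (18625 − 26990)/0.667 = -12547 J.
W_total = 15509 − 12547 = 2962 J.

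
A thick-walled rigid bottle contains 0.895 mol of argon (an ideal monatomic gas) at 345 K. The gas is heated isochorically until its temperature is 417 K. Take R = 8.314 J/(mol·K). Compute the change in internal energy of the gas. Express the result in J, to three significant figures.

ΔU ≈ 804 J

Constant volume ⇒ W = 0, so Q = ΔU = nCᵥΔT with Cᵥ = 3R/2 = 12.47 J/(mol·K).
ΔU = (0.895)(12.47)(417 − 345) = 803.6 J.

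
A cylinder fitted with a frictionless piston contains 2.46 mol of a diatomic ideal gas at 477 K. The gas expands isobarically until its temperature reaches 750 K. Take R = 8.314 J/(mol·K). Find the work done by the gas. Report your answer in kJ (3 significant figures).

Isobaric: W = P ΔV = nR ΔT.
W = (2.46)(8.314)(750 − 477) = 5584 J.

W ≈ 5.58 kJ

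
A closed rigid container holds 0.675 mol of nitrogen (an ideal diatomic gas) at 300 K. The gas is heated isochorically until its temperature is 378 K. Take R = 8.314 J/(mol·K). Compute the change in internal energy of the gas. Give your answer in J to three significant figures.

ΔU ≈ 1090 J

Constant volume ⇒ W = 0, so Q = ΔU = nCᵥΔT with Cᵥ = 5R/2 = 20.79 J/(mol·K).
ΔU = (0.675)(20.79)(378 − 300) = 1094 J.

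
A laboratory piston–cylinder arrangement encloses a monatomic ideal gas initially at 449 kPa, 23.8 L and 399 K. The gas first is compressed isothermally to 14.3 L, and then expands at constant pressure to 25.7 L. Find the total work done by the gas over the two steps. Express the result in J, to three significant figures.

Step 1 (isothermal): W = P₁V₁ ln(V₂/V₁) = (10686) ln(14.3/23.8) = -5444 J.
After step 1: P = 747.3 kPa, V = 14.3 L, T = 399 K.
Step 2 (isobaric): W = PΔV = (747.3 kPa)(25.7 − 14.3 L) = 8519 J.
W_total = -5444 + 8519 = 3075 J.

W_total ≈ 3080 J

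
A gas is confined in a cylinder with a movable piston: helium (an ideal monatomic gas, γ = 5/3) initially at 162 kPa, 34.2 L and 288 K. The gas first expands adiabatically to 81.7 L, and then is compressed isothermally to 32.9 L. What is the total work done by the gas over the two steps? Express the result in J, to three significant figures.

Step 1 (adiabatic): W = (P₁V₁ − P₂V₂)/(γ−1) = (5540 − 3100)/0.667 = 3660 J.
After step 1: P = 37.95 kPa, V = 81.7 L, T = 161.2 K.
Step 2 (isothermal): W = P₁V₁ ln(V₂/V₁) = (3100) ln(32.9/81.7) = -2820 J.
W_total = 3660 − 2820 = 840.1 J.

W_total ≈ 840 J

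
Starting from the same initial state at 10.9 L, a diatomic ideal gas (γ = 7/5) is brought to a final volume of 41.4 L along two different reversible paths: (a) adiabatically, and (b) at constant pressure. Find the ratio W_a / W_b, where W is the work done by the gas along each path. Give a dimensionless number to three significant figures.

W_a / W_b ≈ 0.370

Path (a) adiabatic: W = P₁V₁(1 − (V₁/V₂)^(γ−1))/(γ−1) → W_a/(P₁V₁) = 1.034.
Path (b) isobaric: W = P₁(V₂ − V₁) → W_b/(P₁V₁) = 2.798.
W_a / W_b = 1.034 / 2.798 = 0.3696.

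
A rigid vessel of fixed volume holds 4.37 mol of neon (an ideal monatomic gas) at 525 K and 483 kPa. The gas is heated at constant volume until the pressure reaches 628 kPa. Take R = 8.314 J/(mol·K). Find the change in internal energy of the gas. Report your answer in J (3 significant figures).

ΔU ≈ 8590 J

Constant volume ⇒ W = 0, so Q = ΔU = nCᵥΔT with Cᵥ = 3R/2 = 12.47 J/(mol·K).
At constant V, T₂/T₁ = P₂/P₁ ⇒ ΔT = T₁(P₂/P₁ − 1) = 525·(628/483 − 1) = 157.6 K.
ΔU = (4.37)(12.47)(157.6) = 8589 J.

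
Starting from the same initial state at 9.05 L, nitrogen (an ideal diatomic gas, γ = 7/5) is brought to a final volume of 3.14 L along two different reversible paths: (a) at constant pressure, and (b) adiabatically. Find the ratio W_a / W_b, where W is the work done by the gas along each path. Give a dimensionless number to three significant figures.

W_a / W_b ≈ 0.496

Path (a) isobaric: W = P₁(V₂ − V₁) → W_a/(P₁V₁) = -0.653.
Path (b) adiabatic: W = P₁V₁(1 − (V₁/V₂)^(γ−1))/(γ−1) → W_b/(P₁V₁) = -1.318.
W_a / W_b = -0.653 / -1.318 = 0.4955.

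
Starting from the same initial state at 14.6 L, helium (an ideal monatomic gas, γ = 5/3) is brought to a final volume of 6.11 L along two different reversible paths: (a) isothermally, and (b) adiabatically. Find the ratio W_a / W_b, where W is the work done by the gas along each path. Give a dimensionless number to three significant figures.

Path (a) isothermal: W = P₁V₁ ln(V₂/V₁) → W_a/(P₁V₁) = -0.8711.
Path (b) adiabatic: W = P₁V₁(1 − (V₁/V₂)^(γ−1))/(γ−1) → W_b/(P₁V₁) = -1.181.
W_a / W_b = -0.8711 / -1.181 = 0.7376.

W_a / W_b ≈ 0.738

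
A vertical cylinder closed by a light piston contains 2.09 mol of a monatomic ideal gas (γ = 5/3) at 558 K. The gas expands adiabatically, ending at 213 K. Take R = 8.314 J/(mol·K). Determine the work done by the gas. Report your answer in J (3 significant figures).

Adiabatic ⇒ Q = 0, so W_by = −ΔU = nCᵥ(T₁ − T₂).
Cᵥ = 3R/2 = 12.47 J/(mol·K).
W = (2.09)(12.47)(558 − 213) = 8992 J.

W ≈ 8990 J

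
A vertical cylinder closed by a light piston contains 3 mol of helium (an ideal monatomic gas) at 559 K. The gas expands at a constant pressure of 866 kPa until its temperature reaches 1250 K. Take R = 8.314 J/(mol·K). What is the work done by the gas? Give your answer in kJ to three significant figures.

Isobaric: W = P ΔV = nR ΔT.
W = (3)(8.314)(1250 − 559) = 17235 J.

W ≈ 17.2 kJ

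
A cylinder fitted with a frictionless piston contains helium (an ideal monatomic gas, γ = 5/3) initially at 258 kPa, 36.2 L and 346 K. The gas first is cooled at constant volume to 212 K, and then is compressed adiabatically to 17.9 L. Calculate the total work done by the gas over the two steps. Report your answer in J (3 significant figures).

Step 1 (isochoric): W = 0 (constant volume).
After step 1: P = 158.1 kPa (V unchanged).
Step 2 (adiabatic): W = (P₁V₁ − P₂V₂)/(γ−1) = (5723 − 9151)/0.667 = -5143 J.
W_total = 0 − 5143 = -5143 J.

W_total ≈ -5140 J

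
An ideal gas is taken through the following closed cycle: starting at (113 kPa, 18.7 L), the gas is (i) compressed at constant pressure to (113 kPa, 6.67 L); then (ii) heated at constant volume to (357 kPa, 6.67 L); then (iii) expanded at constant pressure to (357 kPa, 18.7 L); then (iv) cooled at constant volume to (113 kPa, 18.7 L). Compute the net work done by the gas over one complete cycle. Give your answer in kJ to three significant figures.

Constant-volume legs do no work.
W(i) = (113)(6.67 − 18.7) = -1359 J; W(iii) = (357)(18.7 − 6.67) = 4295 J.
W_net = -1359 + 4295 = 2935 J (the clockwise enclosed area).

W_net ≈ 2.94 kJ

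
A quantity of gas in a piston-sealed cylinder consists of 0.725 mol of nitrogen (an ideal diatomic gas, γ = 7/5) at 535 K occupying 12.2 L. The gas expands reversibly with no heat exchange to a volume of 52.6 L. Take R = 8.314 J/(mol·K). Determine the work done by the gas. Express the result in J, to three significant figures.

Adiabatic: TV^(γ−1) = const with γ = 7/5.
T₂ = T₁ (V₁/V₂)^(γ−1) = 535 × (12.2/52.6)^0.4 = 535 × 0.5574 = 298.2 K.
W_by = nCᵥ(T₁ − T₂) = (0.725)(20.79)(535 − 298.2) = 3568 J.

W ≈ 3570 J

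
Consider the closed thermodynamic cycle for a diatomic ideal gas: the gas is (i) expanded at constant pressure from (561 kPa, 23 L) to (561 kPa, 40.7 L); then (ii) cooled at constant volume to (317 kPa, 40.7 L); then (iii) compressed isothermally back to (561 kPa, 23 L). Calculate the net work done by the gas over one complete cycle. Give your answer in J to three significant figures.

W_net ≈ 2570 J

Leg (i): W = PΔV = (561)(40.7 − 23) = 9930 J.
Leg (ii): W = 0.
Leg (iii): W = PᵢVᵢ ln(V_f/Vᵢ) = (12902) ln(23/40.7) = -7364 J.
W_net = 9930 − 7364 = 2566 J.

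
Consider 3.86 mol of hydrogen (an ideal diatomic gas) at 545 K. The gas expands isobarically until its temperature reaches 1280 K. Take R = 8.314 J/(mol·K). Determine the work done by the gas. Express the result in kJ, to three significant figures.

W ≈ 23.6 kJ

Isobaric: W = P ΔV = nR ΔT.
W = (3.86)(8.314)(1280 − 545) = 23588 J.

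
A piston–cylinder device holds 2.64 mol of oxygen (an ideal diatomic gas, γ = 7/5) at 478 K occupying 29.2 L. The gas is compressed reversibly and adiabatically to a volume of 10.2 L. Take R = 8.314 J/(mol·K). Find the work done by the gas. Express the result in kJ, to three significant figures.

Adiabatic: TV^(γ−1) = const with γ = 7/5.
T₂ = T₁ (V₁/V₂)^(γ−1) = 478 × (29.2/10.2)^0.4 = 478 × 1.523 = 728 K.
W_by = nCᵥ(T₁ − T₂) = (2.64)(20.79)(478 − 728) = -13719 J.

W ≈ -13.7 kJ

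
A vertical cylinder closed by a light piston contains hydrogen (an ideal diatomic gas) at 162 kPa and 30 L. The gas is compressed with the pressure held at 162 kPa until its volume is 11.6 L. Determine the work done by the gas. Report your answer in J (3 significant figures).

W ≈ -2980 J

Isobaric: W = P ΔV.
W = (162 kPa)(11.6 − 30 L) = (162)(-18.4) = -2981 J.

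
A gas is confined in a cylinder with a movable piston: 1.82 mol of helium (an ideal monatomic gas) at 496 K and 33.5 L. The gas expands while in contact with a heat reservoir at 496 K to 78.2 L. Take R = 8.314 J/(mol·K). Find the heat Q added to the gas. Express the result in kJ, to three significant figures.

Q ≈ 6.36 kJ

Isothermal ⇒ ΔU = 0, so Q = W = nRT ln(V₂/V₁).
Q = (1.82)(8.314)(496) ln(78.2/33.5) = 7505 × 0.8477 = 6362 J.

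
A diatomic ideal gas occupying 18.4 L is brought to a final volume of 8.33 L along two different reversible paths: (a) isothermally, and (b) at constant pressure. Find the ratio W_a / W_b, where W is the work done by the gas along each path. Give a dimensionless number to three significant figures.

Path (a) isothermal: W = P₁V₁ ln(V₂/V₁) → W_a/(P₁V₁) = -0.7925.
Path (b) isobaric: W = P₁(V₂ − V₁) → W_b/(P₁V₁) = -0.5473.
W_a / W_b = -0.7925 / -0.5473 = 1.448.

W_a / W_b ≈ 1.45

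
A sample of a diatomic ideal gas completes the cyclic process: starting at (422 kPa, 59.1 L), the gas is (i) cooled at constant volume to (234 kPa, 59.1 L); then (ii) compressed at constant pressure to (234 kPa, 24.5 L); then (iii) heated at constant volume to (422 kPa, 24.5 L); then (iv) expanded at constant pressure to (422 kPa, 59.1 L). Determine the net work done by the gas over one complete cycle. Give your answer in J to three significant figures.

W_net ≈ 6500 J

Constant-volume legs do no work.
W(ii) = (234)(24.5 − 59.1) = -8096 J; W(iv) = (422)(59.1 − 24.5) = 14601 J.
W_net = -8096 + 14601 = 6505 J (the clockwise enclosed area).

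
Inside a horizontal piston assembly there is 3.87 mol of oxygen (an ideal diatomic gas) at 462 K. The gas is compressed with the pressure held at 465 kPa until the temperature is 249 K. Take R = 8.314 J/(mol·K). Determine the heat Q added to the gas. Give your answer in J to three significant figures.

Isobaric: W = nRΔT = (3.87)(8.314)(-213) = -6853 J.
ΔU = nCᵥΔT with Cᵥ = 5R/2: ΔU = (3.87)(20.79)(-213) = -17133 J.
Q = ΔU + W = -17133 − 6853 = -23987 J.

Q ≈ -24000 J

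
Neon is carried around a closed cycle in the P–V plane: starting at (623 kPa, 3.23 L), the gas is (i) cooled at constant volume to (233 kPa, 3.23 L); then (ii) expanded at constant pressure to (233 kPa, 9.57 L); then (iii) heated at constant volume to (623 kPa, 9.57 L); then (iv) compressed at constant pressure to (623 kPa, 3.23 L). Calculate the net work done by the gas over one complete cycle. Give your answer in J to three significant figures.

W_net ≈ -2470 J

Constant-volume legs do no work.
W(ii) = (233)(9.57 − 3.23) = 1477 J; W(iv) = (623)(3.23 − 9.57) = -3950 J.
W_net = 1477 − 3950 = -2473 J (the counter-clockwise enclosed area).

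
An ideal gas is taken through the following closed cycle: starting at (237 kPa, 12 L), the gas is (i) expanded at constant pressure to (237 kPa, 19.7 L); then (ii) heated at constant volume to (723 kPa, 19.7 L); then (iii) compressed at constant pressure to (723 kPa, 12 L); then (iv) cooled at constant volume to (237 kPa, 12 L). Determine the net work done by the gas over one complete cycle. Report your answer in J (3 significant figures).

W_net ≈ -3740 J

Constant-volume legs do no work.
W(i) = (237)(19.7 − 12) = 1825 J; W(iii) = (723)(12 − 19.7) = -5567 J.
W_net = 1825 − 5567 = -3742 J (the counter-clockwise enclosed area).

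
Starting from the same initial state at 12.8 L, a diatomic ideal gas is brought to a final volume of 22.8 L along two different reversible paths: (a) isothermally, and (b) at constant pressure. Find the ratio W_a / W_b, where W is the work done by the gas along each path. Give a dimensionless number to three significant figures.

W_a / W_b ≈ 0.739

Path (a) isothermal: W = P₁V₁ ln(V₂/V₁) → W_a/(P₁V₁) = 0.5773.
Path (b) isobaric: W = P₁(V₂ − V₁) → W_b/(P₁V₁) = 0.7812.
W_a / W_b = 0.5773 / 0.7812 = 0.739.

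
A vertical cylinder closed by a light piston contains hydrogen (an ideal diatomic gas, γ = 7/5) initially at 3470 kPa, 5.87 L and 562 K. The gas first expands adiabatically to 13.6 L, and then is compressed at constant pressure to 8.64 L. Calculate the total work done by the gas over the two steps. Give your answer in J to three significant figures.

Step 1 (adiabatic): W = (P₁V₁ − P₂V₂)/(γ−1) = (20369 − 14555)/0.4 = 14535 J.
After step 1: P = 1070 kPa, V = 13.6 L, T = 401.6 K.
Step 2 (isobaric): W = PΔV = (1070 kPa)(8.64 − 13.6 L) = -5308 J.
W_total = 14535 − 5308 = 9227 J.

W_total ≈ 9230 J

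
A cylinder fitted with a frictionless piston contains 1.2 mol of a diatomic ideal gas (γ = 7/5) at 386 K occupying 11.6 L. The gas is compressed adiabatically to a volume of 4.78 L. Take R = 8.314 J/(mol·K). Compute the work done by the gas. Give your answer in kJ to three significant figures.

W ≈ -4.10 kJ

Adiabatic: TV^(γ−1) = const with γ = 7/5.
T₂ = T₁ (V₁/V₂)^(γ−1) = 386 × (11.6/4.78)^0.4 = 386 × 1.426 = 550.3 K.
W_by = nCᵥ(T₁ − T₂) = (1.2)(20.79)(386 − 550.3) = -4098 J.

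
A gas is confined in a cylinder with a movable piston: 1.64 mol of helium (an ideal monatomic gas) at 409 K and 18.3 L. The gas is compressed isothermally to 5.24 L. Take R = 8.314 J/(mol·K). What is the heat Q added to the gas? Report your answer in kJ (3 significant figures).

Isothermal ⇒ ΔU = 0, so Q = W = nRT ln(V₂/V₁).
Q = (1.64)(8.314)(409) ln(5.24/18.3) = 5577 × -1.251 = -6974 J.

Q ≈ -6.97 kJ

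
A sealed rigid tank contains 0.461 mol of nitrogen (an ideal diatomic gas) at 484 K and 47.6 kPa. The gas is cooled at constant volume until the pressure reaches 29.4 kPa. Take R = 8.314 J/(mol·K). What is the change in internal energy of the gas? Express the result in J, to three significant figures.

ΔU ≈ -1770 J

Constant volume ⇒ W = 0, so Q = ΔU = nCᵥΔT with Cᵥ = 5R/2 = 20.79 J/(mol·K).
At constant V, T₂/T₁ = P₂/P₁ ⇒ ΔT = T₁(P₂/P₁ − 1) = 484·(29.4/47.6 − 1) = -185.1 K.
ΔU = (0.461)(20.79)(-185.1) = -1773 J.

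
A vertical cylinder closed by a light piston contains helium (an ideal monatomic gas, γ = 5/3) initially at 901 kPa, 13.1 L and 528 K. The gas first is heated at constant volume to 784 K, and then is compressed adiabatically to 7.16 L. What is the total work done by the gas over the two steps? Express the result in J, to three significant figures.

W_total ≈ -13000 J

Step 1 (isochoric): W = 0 (constant volume).
After step 1: P = 1338 kPa (V unchanged).
Step 2 (adiabatic): W = (P₁V₁ − P₂V₂)/(γ−1) = (17526 − 26217)/0.667 = -13037 J.
W_total = 0 − 13037 = -13037 J.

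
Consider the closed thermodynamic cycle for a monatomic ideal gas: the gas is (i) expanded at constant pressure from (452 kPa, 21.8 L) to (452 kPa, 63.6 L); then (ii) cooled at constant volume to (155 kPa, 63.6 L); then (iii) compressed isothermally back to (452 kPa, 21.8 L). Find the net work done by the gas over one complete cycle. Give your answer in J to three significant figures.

W_net ≈ 8340 J

Leg (i): W = PΔV = (452)(63.6 − 21.8) = 18894 J.
Leg (ii): W = 0.
Leg (iii): W = PᵢVᵢ ln(V_f/Vᵢ) = (9858) ln(21.8/63.6) = -10555 J.
W_net = 18894 − 10555 = 8339 J.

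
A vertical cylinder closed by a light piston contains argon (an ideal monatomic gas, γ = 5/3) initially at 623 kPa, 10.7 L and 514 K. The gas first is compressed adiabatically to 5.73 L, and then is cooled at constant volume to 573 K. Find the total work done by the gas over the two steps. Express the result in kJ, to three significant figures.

W_total ≈ -5.16 kJ

Step 1 (adiabatic): W = (P₁V₁ − P₂V₂)/(γ−1) = (6666 − 10109)/0.667 = -5164 J.
Step 2 (isochoric): W = 0 (constant volume).
W_total = -5164 + 0 = -5164 J.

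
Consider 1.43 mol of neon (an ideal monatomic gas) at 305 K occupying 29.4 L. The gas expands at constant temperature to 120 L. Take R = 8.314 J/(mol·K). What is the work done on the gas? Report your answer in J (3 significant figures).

W ≈ -5100 J

Isothermal: W = nRT ln(V₂/V₁).
W = (1.43)(8.314)(305) × ln(120/29.4)
  = 3626 × 1.406
W_by_gas = 5100 J; work on gas = −W_by = -5100 J.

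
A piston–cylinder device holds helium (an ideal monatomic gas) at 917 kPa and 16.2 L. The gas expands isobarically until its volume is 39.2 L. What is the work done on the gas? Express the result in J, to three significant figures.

Isobaric: W = P ΔV.
W = (917 kPa)(39.2 − 16.2 L) = (917)(23) = 21091 J.
Work on gas = −W_by = -21091 J.

W ≈ -21100 J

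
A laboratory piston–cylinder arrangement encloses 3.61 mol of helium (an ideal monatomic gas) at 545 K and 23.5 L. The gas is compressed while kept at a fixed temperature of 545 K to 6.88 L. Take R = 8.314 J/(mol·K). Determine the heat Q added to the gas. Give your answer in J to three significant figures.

Q ≈ -20100 J

Isothermal ⇒ ΔU = 0, so Q = W = nRT ln(V₂/V₁).
Q = (3.61)(8.314)(545) ln(6.88/23.5) = 16357 × -1.228 = -20093 J.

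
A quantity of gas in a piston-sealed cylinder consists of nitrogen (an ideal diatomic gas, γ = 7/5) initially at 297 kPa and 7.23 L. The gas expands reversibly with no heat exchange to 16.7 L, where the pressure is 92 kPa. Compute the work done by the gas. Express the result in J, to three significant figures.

Adiabatic: W = (P₁V₁ − P₂V₂)/(γ − 1) with γ = 7/5.
P₁V₁ = 2147 J, P₂V₂ = 1536 J.
W = (2147 − 1536) / 0.4 = 1527 J.

W ≈ 1530 J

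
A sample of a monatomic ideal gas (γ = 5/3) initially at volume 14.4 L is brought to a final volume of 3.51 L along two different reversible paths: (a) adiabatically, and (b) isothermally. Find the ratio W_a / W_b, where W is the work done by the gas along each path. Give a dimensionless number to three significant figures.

Path (a) adiabatic: W = P₁V₁(1 − (V₁/V₂)^(γ−1))/(γ−1) → W_a/(P₁V₁) = -2.344.
Path (b) isothermal: W = P₁V₁ ln(V₂/V₁) → W_b/(P₁V₁) = -1.412.
W_a / W_b = -2.344 / -1.412 = 1.661.

W_a / W_b ≈ 1.66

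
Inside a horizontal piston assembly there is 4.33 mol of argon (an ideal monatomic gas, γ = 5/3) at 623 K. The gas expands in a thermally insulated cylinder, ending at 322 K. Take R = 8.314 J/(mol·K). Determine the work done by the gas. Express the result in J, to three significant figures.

W ≈ 16300 J

Adiabatic ⇒ Q = 0, so W_by = −ΔU = nCᵥ(T₁ − T₂).
Cᵥ = 3R/2 = 12.47 J/(mol·K).
W = (4.33)(12.47)(623 − 322) = 16254 J.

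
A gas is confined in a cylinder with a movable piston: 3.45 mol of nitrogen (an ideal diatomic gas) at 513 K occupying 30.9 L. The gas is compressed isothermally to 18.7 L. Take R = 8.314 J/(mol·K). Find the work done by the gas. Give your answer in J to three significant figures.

Isothermal: W = nRT ln(V₂/V₁).
W = (3.45)(8.314)(513) × ln(18.7/30.9)
  = 14715 × -0.5022
W_by_gas = -7390 J.

W ≈ -7390 J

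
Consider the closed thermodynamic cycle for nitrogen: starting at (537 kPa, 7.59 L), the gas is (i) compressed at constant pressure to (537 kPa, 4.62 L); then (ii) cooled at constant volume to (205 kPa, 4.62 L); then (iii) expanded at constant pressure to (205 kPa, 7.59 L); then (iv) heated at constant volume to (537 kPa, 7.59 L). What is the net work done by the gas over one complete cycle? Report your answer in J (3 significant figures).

W_net ≈ -986 J

Constant-volume legs do no work.
W(i) = (537)(4.62 − 7.59) = -1595 J; W(iii) = (205)(7.59 − 4.62) = 608.8 J.
W_net = -1595 + 608.8 = -986 J (the counter-clockwise enclosed area).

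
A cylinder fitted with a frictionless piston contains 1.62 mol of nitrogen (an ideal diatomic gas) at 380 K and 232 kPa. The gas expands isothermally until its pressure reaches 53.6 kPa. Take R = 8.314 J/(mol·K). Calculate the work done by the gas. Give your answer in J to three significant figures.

W ≈ 7500 J

Isothermal process: W = nRT ln(V₂/V₁) = nRT ln(P₁/P₂).
W = (1.62)(8.314)(380) × ln(232/53.6)
  = 5118 × ln(4.328) = 5118 × 1.465
W_by_gas = 7499 J.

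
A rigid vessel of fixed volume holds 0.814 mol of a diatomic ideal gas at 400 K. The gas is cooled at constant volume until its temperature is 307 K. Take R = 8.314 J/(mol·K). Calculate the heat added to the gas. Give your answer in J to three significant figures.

Constant volume ⇒ W = 0, so Q = ΔU = nCᵥΔT with Cᵥ = 5R/2 = 20.79 J/(mol·K).
ΔU = (0.814)(20.79)(307 − 400) = -1573 J.

Q ≈ -1570 J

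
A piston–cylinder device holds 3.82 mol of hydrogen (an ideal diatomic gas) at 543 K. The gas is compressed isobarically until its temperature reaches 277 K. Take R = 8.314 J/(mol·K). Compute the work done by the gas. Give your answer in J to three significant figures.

Isobaric: W = P ΔV = nR ΔT.
W = (3.82)(8.314)(277 − 543) = -8448 J.

W ≈ -8450 J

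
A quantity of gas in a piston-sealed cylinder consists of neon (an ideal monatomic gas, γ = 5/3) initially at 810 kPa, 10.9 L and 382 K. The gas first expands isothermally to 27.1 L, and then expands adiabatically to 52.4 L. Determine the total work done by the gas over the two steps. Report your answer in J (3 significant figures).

W_total ≈ 12800 J

Step 1 (isothermal): W = P₁V₁ ln(V₂/V₁) = (8829) ln(27.1/10.9) = 8041 J.
After step 1: P = 325.8 kPa, V = 27.1 L, T = 382 K.
Step 2 (adiabatic): W = (P₁V₁ − P₂V₂)/(γ−1) = (8829 − 5689)/0.667 = 4711 J.
W_total = 8041 + 4711 = 12752 J.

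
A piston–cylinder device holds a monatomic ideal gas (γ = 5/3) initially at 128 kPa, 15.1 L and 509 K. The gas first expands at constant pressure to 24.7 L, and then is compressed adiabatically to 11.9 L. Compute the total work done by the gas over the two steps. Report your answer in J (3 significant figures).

W_total ≈ -1750 J

Step 1 (isobaric): W = PΔV = (128 kPa)(24.7 − 15.1 L) = 1229 J.
After step 1: P = 128 kPa, V = 24.7 L, T = 832.6 K.
Step 2 (adiabatic): W = (P₁V₁ − P₂V₂)/(γ−1) = (3162 − 5144)/0.667 = -2974 J.
W_total = 1229 − 2974 = -1745 J.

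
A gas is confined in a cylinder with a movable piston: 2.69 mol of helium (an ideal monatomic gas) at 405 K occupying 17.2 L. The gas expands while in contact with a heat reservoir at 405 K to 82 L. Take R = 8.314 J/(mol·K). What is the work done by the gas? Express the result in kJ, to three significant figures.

Isothermal: W = nRT ln(V₂/V₁).
W = (2.69)(8.314)(405) × ln(82/17.2)
  = 9058 × 1.562
W_by_gas = 14146 J.

W ≈ 14.1 kJ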